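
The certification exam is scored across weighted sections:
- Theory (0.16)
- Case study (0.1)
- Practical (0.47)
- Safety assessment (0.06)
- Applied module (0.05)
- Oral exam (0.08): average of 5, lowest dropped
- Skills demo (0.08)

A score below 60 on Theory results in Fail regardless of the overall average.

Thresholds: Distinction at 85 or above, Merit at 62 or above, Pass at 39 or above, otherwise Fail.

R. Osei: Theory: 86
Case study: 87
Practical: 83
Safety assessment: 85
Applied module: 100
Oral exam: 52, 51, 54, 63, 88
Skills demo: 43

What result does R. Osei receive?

Oral exam: drop 51 → average of remaining 4 = 257/4 = 64.25
Theory score 86 ≥ 60: minimum met.
Weighted total:
  Theory 86 × 0.16 = 13.76
  Case study 87 × 0.1 = 8.7
  Practical 83 × 0.47 = 39.01
  Safety assessment 85 × 0.06 = 5.1
  Applied module 100 × 0.05 = 5
  Oral exam 64.25 × 0.08 = 5.14
  Skills demo 43 × 0.08 = 3.44
Sum = 80.15
80.15 is ≥ 62 and < 85 → Merit

Merit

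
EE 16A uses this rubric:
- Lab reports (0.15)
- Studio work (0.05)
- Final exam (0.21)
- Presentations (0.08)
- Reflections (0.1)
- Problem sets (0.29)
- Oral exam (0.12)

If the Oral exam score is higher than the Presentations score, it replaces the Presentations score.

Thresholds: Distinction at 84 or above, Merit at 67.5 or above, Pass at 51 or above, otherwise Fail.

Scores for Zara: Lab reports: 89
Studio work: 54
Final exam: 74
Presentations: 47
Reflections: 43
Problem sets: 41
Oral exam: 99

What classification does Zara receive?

Oral exam (99) > Presentations (47), so Presentations counts as 99.
Weighted total:
  Lab reports 89 × 0.15 = 13.35
  Studio work 54 × 0.05 = 2.7
  Final exam 74 × 0.21 = 15.54
  Presentations 99 × 0.08 = 7.92
  Reflections 43 × 0.1 = 4.3
  Problem sets 41 × 0.29 = 11.89
  Oral exam 99 × 0.12 = 11.88
Sum = 67.58
67.58 is ≥ 67.5 and < 84 → Merit

Merit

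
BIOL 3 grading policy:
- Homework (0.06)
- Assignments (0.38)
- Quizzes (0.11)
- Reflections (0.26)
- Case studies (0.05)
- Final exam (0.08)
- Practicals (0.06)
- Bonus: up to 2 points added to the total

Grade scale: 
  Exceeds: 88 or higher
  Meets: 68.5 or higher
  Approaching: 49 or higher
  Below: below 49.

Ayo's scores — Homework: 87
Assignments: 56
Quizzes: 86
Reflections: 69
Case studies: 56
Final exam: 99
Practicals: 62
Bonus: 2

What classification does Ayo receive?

Weighted total:
  Homework 87 × 0.06 = 5.22
  Assignments 56 × 0.38 = 21.28
  Quizzes 86 × 0.11 = 9.46
  Reflections 69 × 0.26 = 17.94
  Case studies 56 × 0.05 = 2.8
  Final exam 99 × 0.08 = 7.92
  Practicals 62 × 0.06 = 3.72
Sum = 68.34
Bonus: 68.34 + 2 = 70.34
70.34 is ≥ 68.5 and < 88 → Meets

Meets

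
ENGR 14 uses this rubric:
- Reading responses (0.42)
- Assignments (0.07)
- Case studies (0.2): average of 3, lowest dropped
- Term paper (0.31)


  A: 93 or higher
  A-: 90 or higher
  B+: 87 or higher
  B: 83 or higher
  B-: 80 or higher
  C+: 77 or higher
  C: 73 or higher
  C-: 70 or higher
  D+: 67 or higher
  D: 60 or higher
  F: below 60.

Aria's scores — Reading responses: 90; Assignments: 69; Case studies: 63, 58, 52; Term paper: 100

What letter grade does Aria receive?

B

Case studies: drop 52 → average of remaining 2 = 121/2 = 60.5
Weighted total:
  Reading responses 90 × 0.42 = 37.8
  Assignments 69 × 0.07 = 4.83
  Case studies 60.5 × 0.2 = 12.1
  Term paper 100 × 0.31 = 31
Sum = 85.73
85.73 is ≥ 83 and < 87 → B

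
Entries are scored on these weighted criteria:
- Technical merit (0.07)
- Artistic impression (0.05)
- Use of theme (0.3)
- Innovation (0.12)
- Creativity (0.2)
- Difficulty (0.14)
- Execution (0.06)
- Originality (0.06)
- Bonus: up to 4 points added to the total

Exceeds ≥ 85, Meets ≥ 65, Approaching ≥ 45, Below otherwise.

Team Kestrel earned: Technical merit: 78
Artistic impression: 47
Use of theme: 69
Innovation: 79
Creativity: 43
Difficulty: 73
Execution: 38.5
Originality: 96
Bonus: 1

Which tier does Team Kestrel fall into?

Meets

Weighted total:
  Technical merit 78 × 0.07 = 5.46
  Artistic impression 47 × 0.05 = 2.35
  Use of theme 69 × 0.3 = 20.7
  Innovation 79 × 0.12 = 9.48
  Creativity 43 × 0.2 = 8.6
  Difficulty 73 × 0.14 = 10.22
  Execution 38.5 × 0.06 = 2.31
  Originality 96 × 0.06 = 5.76
Sum = 64.88
Bonus: 64.88 + 1 = 65.88
65.88 is ≥ 65 and < 85 → Meets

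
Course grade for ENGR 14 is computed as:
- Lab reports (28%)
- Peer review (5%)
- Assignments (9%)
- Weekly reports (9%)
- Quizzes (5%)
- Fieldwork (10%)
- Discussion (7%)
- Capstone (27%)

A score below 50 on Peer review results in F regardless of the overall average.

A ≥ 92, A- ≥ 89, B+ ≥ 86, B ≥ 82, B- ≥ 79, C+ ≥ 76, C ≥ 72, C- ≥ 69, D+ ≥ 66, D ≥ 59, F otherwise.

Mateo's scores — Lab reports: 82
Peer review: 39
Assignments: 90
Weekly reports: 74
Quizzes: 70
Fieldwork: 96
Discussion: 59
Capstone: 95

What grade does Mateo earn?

Peer review score 39 < 50: minimum not met.
Weighted total:
  Lab reports 82 × 0.28 = 22.96
  Peer review 39 × 0.05 = 1.95
  Assignments 90 × 0.09 = 8.1
  Weekly reports 74 × 0.09 = 6.66
  Quizzes 70 × 0.05 = 3.5
  Fieldwork 96 × 0.1 = 9.6
  Discussion 59 × 0.07 = 4.13
  Capstone 95 × 0.27 = 25.65
Sum = 82.55
Because the Peer review minimum was not met, the result is F.

F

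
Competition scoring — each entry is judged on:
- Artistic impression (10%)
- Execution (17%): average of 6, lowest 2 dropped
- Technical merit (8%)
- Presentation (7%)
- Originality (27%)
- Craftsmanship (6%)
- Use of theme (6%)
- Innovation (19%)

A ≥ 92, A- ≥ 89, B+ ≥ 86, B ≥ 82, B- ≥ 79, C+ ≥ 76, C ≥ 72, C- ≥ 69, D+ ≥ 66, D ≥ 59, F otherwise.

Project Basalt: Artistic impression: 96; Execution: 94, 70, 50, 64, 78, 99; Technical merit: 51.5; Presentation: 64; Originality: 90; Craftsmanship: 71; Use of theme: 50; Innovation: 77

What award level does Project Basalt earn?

Execution: drop 50, 64 → average of remaining 4 = 341/4 = 85.25
Weighted total:
  Artistic impression 96 × 0.1 = 9.6
  Execution 85.25 × 0.17 = 14.4925
  Technical merit 51.5 × 0.08 = 4.12
  Presentation 64 × 0.07 = 4.48
  Originality 90 × 0.27 = 24.3
  Craftsmanship 71 × 0.06 = 4.26
  Use of theme 50 × 0.06 = 3
  Innovation 77 × 0.19 = 14.63
Sum = 78.8825
78.8825 is ≥ 76 and < 79 → C+

C+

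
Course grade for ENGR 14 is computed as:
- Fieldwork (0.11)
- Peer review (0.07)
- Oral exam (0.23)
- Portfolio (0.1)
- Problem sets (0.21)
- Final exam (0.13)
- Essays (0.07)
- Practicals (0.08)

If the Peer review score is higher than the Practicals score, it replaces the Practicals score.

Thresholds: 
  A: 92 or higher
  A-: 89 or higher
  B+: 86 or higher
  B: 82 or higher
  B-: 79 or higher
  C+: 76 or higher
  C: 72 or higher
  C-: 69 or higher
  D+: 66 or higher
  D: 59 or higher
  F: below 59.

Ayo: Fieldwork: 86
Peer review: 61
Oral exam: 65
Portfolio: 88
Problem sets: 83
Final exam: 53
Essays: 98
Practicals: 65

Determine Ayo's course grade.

Peer review (61) ≤ Practicals (65), so Practicals stays at 65.
Weighted total:
  Fieldwork 86 × 0.11 = 9.46
  Peer review 61 × 0.07 = 4.27
  Oral exam 65 × 0.23 = 14.95
  Portfolio 88 × 0.1 = 8.8
  Problem sets 83 × 0.21 = 17.43
  Final exam 53 × 0.13 = 6.89
  Essays 98 × 0.07 = 6.86
  Practicals 65 × 0.08 = 5.2
Sum = 73.86
73.86 is ≥ 72 and < 76 → C

C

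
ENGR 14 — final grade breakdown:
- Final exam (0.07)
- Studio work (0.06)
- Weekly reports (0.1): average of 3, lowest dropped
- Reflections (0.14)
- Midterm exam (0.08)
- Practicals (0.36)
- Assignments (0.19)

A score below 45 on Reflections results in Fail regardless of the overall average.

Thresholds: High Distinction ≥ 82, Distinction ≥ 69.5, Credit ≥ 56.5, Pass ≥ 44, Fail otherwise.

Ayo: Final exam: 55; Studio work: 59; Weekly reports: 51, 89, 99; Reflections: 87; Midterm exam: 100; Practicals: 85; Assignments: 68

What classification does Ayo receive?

Distinction

Weekly reports: drop 51 → average of remaining 2 = 188/2 = 94
Reflections score 87 ≥ 45: minimum met.
Weighted total:
  Final exam 55 × 0.07 = 3.85
  Studio work 59 × 0.06 = 3.54
  Weekly reports 94 × 0.1 = 9.4
  Reflections 87 × 0.14 = 12.18
  Midterm exam 100 × 0.08 = 8
  Practicals 85 × 0.36 = 30.6
  Assignments 68 × 0.19 = 12.92
Sum = 80.49
80.49 is ≥ 69.5 and < 82 → Distinction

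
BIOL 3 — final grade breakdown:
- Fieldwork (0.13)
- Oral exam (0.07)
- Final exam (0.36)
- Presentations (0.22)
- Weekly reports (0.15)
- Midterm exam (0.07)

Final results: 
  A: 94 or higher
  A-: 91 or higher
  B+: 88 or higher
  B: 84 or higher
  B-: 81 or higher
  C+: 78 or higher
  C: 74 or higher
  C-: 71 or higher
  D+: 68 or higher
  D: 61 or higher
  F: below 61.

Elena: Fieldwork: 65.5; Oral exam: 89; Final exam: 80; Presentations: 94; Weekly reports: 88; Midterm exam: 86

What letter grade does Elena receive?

Weighted total:
  Fieldwork 65.5 × 0.13 = 8.515
  Oral exam 89 × 0.07 = 6.23
  Final exam 80 × 0.36 = 28.8
  Presentations 94 × 0.22 = 20.68
  Weekly reports 88 × 0.15 = 13.2
  Midterm exam 86 × 0.07 = 6.02
Sum = 83.445
83.445 is ≥ 81 and < 84 → B-

B-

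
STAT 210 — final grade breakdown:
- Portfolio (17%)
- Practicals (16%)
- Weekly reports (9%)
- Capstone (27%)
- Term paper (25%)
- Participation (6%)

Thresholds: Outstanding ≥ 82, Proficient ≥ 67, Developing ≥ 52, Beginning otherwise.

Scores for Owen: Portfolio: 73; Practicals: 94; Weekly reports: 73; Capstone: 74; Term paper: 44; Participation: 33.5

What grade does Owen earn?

Proficient

Weighted total:
  Portfolio 73 × 0.17 = 12.41
  Practicals 94 × 0.16 = 15.04
  Weekly reports 73 × 0.09 = 6.57
  Capstone 74 × 0.27 = 19.98
  Term paper 44 × 0.25 = 11
  Participation 33.5 × 0.06 = 2.01
Sum = 67.01
67.01 is ≥ 67 and < 82 → Proficient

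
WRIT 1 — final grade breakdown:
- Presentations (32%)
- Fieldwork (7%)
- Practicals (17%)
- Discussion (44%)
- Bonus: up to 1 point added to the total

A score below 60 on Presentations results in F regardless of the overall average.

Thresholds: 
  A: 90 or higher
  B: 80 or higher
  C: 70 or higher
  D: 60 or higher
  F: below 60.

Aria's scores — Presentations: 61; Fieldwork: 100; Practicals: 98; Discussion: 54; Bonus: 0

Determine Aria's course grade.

D

Presentations score 61 ≥ 60: minimum met.
Weighted total:
  Presentations 61 × 0.32 = 19.52
  Fieldwork 100 × 0.07 = 7
  Practicals 98 × 0.17 = 16.66
  Discussion 54 × 0.44 = 23.76
Sum = 66.94
Bonus: 66.94 + 0 = 66.94
66.94 is ≥ 60 and < 70 → D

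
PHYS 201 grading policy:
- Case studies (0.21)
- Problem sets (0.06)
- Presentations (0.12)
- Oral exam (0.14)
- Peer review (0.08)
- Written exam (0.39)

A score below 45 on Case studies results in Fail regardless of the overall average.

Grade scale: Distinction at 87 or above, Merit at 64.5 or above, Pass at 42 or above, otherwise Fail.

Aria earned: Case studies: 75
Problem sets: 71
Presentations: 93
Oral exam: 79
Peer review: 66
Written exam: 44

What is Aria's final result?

Case studies score 75 ≥ 45: minimum met.
Weighted total:
  Case studies 75 × 0.21 = 15.75
  Problem sets 71 × 0.06 = 4.26
  Presentations 93 × 0.12 = 11.16
  Oral exam 79 × 0.14 = 11.06
  Peer review 66 × 0.08 = 5.28
  Written exam 44 × 0.39 = 17.16
Sum = 64.67
64.67 is ≥ 64.5 and < 87 → Merit

Merit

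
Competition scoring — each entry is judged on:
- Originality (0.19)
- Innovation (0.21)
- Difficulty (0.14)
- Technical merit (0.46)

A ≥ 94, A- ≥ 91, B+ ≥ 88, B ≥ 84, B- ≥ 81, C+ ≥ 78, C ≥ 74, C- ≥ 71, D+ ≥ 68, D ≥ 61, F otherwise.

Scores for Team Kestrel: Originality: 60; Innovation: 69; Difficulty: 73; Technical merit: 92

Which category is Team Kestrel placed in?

Weighted total:
  Originality 60 × 0.19 = 11.4
  Innovation 69 × 0.21 = 14.49
  Difficulty 73 × 0.14 = 10.22
  Technical merit 92 × 0.46 = 42.32
Sum = 78.43
78.43 is ≥ 78 and < 81 → C+

C+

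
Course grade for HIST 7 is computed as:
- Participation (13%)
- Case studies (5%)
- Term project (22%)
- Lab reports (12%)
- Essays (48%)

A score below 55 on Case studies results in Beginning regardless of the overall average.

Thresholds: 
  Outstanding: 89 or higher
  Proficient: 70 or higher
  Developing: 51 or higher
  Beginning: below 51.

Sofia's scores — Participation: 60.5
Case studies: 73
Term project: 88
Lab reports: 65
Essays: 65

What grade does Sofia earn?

Case studies score 73 ≥ 55: minimum met.
Weighted total:
  Participation 60.5 × 0.13 = 7.865
  Case studies 73 × 0.05 = 3.65
  Term project 88 × 0.22 = 19.36
  Lab reports 65 × 0.12 = 7.8
  Essays 65 × 0.48 = 31.2
Sum = 69.875
69.875 is ≥ 51 and < 70 → Developing

Developing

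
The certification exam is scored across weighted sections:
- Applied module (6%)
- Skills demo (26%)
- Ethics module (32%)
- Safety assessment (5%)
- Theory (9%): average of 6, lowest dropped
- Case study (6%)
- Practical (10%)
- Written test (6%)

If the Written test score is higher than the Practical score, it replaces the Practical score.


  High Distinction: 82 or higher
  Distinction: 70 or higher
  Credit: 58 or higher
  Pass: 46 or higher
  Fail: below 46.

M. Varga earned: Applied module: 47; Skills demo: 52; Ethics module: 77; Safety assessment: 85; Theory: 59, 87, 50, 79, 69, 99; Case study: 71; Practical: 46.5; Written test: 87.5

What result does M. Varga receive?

Theory: drop 50 → average of remaining 5 = 393/5 = 78.6
Written test (87.5) > Practical (46.5), so Practical counts as 87.5.
Weighted total:
  Applied module 47 × 0.06 = 2.82
  Skills demo 52 × 0.26 = 13.52
  Ethics module 77 × 0.32 = 24.64
  Safety assessment 85 × 0.05 = 4.25
  Theory 78.6 × 0.09 = 7.074
  Case study 71 × 0.06 = 4.26
  Practical 87.5 × 0.1 = 8.75
  Written test 87.5 × 0.06 = 5.25
Sum = 70.564
70.564 is ≥ 70 and < 82 → Distinction

Distinction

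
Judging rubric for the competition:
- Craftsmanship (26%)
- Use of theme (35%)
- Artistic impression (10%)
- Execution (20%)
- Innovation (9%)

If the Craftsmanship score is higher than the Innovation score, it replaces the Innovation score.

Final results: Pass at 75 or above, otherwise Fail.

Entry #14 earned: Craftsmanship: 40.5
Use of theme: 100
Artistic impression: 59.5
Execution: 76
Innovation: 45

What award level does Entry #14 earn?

Craftsmanship (40.5) ≤ Innovation (45), so Innovation stays at 45.
Weighted total:
  Craftsmanship 40.5 × 0.26 = 10.53
  Use of theme 100 × 0.35 = 35
  Artistic impression 59.5 × 0.1 = 5.95
  Execution 76 × 0.2 = 15.2
  Innovation 45 × 0.09 = 4.05
Sum = 70.73
70.73 < 75 → Fail

Fail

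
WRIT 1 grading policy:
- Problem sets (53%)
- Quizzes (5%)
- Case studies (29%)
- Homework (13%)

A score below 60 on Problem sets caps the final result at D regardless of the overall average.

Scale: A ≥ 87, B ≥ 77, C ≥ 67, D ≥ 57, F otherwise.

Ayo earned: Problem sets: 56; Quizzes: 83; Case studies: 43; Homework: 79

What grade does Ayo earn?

Problem sets score 56 < 60: minimum not met.
Weighted total:
  Problem sets 56 × 0.53 = 29.68
  Quizzes 83 × 0.05 = 4.15
  Case studies 43 × 0.29 = 12.47
  Homework 79 × 0.13 = 10.27
Sum = 56.57
56.57 would be F; cap at D applies → F.

F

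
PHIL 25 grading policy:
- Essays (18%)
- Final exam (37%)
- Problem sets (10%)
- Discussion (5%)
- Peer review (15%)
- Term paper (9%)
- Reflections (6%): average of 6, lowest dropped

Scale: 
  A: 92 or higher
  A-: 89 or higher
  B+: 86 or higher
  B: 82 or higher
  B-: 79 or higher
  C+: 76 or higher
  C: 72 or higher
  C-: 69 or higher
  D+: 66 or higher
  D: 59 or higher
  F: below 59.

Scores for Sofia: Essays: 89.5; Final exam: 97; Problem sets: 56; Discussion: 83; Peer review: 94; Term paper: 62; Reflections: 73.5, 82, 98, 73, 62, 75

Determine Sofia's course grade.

Reflections: drop 62 → average of remaining 5 = 401.5/5 = 80.3
Weighted total:
  Essays 89.5 × 0.18 = 16.11
  Final exam 97 × 0.37 = 35.89
  Problem sets 56 × 0.1 = 5.6
  Discussion 83 × 0.05 = 4.15
  Peer review 94 × 0.15 = 14.1
  Term paper 62 × 0.09 = 5.58
  Reflections 80.3 × 0.06 = 4.818
Sum = 86.248
86.248 is ≥ 86 and < 89 → B+

B+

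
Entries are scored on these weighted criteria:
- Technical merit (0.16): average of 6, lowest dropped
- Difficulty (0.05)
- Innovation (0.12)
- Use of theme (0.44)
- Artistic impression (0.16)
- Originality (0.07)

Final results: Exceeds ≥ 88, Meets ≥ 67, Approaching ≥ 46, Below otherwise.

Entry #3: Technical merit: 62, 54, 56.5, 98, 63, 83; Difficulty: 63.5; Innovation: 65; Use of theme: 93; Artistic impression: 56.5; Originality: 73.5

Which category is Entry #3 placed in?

Technical merit: drop 54 → average of remaining 5 = 362.5/5 = 72.5
Weighted total:
  Technical merit 72.5 × 0.16 = 11.6
  Difficulty 63.5 × 0.05 = 3.175
  Innovation 65 × 0.12 = 7.8
  Use of theme 93 × 0.44 = 40.92
  Artistic impression 56.5 × 0.16 = 9.04
  Originality 73.5 × 0.07 = 5.145
Sum = 77.68
77.68 is ≥ 67 and < 88 → Meets

Meets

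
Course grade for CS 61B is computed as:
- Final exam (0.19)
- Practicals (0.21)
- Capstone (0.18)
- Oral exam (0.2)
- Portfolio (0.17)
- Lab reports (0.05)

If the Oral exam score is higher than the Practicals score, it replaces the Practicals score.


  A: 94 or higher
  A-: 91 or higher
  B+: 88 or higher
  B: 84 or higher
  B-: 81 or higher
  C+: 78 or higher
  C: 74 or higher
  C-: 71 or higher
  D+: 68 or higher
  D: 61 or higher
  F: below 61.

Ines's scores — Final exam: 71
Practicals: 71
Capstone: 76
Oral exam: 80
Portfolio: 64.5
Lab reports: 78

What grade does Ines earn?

C

Oral exam (80) > Practicals (71), so Practicals counts as 80.
Weighted total:
  Final exam 71 × 0.19 = 13.49
  Practicals 80 × 0.21 = 16.8
  Capstone 76 × 0.18 = 13.68
  Oral exam 80 × 0.2 = 16
  Portfolio 64.5 × 0.17 = 10.965
  Lab reports 78 × 0.05 = 3.9
Sum = 74.835
74.835 is ≥ 74 and < 78 → C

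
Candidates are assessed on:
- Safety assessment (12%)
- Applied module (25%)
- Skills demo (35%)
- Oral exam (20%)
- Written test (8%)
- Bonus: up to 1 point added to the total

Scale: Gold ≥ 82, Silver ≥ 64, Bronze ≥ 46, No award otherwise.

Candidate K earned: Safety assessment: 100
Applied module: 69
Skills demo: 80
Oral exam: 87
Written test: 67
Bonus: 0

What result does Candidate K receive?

Weighted total:
  Safety assessment 100 × 0.12 = 12
  Applied module 69 × 0.25 = 17.25
  Skills demo 80 × 0.35 = 28
  Oral exam 87 × 0.2 = 17.4
  Written test 67 × 0.08 = 5.36
Sum = 80.01
Bonus: 80.01 + 0 = 80.01
80.01 is ≥ 64 and < 82 → Silver

Silver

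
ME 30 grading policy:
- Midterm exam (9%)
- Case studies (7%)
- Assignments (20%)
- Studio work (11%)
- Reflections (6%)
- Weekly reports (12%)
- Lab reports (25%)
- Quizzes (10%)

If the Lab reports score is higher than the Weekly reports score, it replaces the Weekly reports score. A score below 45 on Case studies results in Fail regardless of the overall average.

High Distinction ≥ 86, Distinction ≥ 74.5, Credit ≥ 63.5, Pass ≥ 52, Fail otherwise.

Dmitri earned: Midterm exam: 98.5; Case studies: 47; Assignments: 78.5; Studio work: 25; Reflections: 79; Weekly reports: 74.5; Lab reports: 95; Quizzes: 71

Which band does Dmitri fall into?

Distinction

Lab reports (95) > Weekly reports (74.5), so Weekly reports counts as 95.
Case studies score 47 ≥ 45: minimum met.
Weighted total:
  Midterm exam 98.5 × 0.09 = 8.865
  Case studies 47 × 0.07 = 3.29
  Assignments 78.5 × 0.2 = 15.7
  Studio work 25 × 0.11 = 2.75
  Reflections 79 × 0.06 = 4.74
  Weekly reports 95 × 0.12 = 11.4
  Lab reports 95 × 0.25 = 23.75
  Quizzes 71 × 0.1 = 7.1
Sum = 77.595
77.595 is ≥ 74.5 and < 86 → Distinction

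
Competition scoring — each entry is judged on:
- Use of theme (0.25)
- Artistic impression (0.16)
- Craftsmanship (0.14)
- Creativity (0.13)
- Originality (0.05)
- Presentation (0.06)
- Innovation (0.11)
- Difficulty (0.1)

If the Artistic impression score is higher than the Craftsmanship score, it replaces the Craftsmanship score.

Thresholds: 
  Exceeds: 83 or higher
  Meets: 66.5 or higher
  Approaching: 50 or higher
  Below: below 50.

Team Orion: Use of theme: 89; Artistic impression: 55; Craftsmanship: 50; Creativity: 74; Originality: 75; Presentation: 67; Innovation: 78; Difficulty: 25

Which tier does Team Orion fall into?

Meets

Artistic impression (55) > Craftsmanship (50), so Craftsmanship counts as 55.
Weighted total:
  Use of theme 89 × 0.25 = 22.25
  Artistic impression 55 × 0.16 = 8.8
  Craftsmanship 55 × 0.14 = 7.7
  Creativity 74 × 0.13 = 9.62
  Originality 75 × 0.05 = 3.75
  Presentation 67 × 0.06 = 4.02
  Innovation 78 × 0.11 = 8.58
  Difficulty 25 × 0.1 = 2.5
Sum = 67.22
67.22 is ≥ 66.5 and < 83 → Meets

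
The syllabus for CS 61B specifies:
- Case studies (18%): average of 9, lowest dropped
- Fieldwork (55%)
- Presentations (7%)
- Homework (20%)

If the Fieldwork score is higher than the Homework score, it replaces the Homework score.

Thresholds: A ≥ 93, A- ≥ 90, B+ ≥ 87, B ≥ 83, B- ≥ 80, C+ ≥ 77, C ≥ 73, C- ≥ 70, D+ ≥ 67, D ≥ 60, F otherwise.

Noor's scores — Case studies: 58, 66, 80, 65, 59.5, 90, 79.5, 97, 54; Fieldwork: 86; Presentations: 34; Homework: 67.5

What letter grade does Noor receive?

Case studies: drop 54 → average of remaining 8 = 595/8 = 74.375
Fieldwork (86) > Homework (67.5), so Homework counts as 86.
Weighted total:
  Case studies 74.375 × 0.18 = 13.3875
  Fieldwork 86 × 0.55 = 47.3
  Presentations 34 × 0.07 = 2.38
  Homework 86 × 0.2 = 17.2
Sum = 80.2675
80.2675 is ≥ 80 and < 83 → B-

B-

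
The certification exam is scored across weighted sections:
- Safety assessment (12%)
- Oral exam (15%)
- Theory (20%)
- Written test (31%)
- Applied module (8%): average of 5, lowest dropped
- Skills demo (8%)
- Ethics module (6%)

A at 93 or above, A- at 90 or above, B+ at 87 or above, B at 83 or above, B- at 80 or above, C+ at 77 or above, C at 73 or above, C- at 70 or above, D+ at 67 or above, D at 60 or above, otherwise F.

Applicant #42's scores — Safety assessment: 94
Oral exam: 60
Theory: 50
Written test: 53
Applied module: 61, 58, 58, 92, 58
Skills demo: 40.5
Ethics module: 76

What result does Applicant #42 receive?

Applied module: drop 58 → average of remaining 4 = 269/4 = 67.25
Weighted total:
  Safety assessment 94 × 0.12 = 11.28
  Oral exam 60 × 0.15 = 9
  Theory 50 × 0.2 = 10
  Written test 53 × 0.31 = 16.43
  Applied module 67.25 × 0.08 = 5.38
  Skills demo 40.5 × 0.08 = 3.24
  Ethics module 76 × 0.06 = 4.56
Sum = 59.89
59.89 < 60 → F

F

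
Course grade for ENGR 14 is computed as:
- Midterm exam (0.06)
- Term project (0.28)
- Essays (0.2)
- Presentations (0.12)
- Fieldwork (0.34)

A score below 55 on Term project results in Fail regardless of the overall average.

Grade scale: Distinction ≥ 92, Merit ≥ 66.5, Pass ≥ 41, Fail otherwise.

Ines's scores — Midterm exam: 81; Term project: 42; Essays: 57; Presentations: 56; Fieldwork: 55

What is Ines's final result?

Term project score 42 < 55: minimum not met.
Weighted total:
  Midterm exam 81 × 0.06 = 4.86
  Term project 42 × 0.28 = 11.76
  Essays 57 × 0.2 = 11.4
  Presentations 56 × 0.12 = 6.72
  Fieldwork 55 × 0.34 = 18.7
Sum = 53.44
Because the Term project minimum was not met, the result is Fail.

Fail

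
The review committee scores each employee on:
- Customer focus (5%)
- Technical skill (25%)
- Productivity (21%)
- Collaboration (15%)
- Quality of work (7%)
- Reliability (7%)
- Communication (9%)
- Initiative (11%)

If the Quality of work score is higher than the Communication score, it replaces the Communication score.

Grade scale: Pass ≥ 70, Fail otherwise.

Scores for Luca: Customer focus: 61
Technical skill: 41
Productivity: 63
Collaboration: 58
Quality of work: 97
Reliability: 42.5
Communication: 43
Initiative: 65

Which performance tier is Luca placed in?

Fail

Quality of work (97) > Communication (43), so Communication counts as 97.
Weighted total:
  Customer focus 61 × 0.05 = 3.05
  Technical skill 41 × 0.25 = 10.25
  Productivity 63 × 0.21 = 13.23
  Collaboration 58 × 0.15 = 8.7
  Quality of work 97 × 0.07 = 6.79
  Reliability 42.5 × 0.07 = 2.975
  Communication 97 × 0.09 = 8.73
  Initiative 65 × 0.11 = 7.15
Sum = 60.875
60.875 < 70 → Fail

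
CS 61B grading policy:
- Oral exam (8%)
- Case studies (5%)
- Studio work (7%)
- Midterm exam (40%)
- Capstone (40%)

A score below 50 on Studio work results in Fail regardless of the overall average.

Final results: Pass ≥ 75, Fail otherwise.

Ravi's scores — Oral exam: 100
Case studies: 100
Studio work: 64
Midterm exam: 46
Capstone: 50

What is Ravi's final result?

Studio work score 64 ≥ 50: minimum met.
Weighted total:
  Oral exam 100 × 0.08 = 8
  Case studies 100 × 0.05 = 5
  Studio work 64 × 0.07 = 4.48
  Midterm exam 46 × 0.4 = 18.4
  Capstone 50 × 0.4 = 20
Sum = 55.88
55.88 < 75 → Fail

Fail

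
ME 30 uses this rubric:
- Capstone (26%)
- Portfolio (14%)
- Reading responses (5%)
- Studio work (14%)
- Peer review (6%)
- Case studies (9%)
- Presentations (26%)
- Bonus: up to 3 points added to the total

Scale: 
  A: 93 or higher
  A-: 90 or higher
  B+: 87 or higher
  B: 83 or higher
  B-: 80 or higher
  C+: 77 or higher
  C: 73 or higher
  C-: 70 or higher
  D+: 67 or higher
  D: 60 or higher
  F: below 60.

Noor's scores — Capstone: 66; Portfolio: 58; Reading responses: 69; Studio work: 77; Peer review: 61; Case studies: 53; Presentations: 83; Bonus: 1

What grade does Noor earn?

Weighted total:
  Capstone 66 × 0.26 = 17.16
  Portfolio 58 × 0.14 = 8.12
  Reading responses 69 × 0.05 = 3.45
  Studio work 77 × 0.14 = 10.78
  Peer review 61 × 0.06 = 3.66
  Case studies 53 × 0.09 = 4.77
  Presentations 83 × 0.26 = 21.58
Sum = 69.52
Bonus: 69.52 + 1 = 70.52
70.52 is ≥ 70 and < 73 → C-

C-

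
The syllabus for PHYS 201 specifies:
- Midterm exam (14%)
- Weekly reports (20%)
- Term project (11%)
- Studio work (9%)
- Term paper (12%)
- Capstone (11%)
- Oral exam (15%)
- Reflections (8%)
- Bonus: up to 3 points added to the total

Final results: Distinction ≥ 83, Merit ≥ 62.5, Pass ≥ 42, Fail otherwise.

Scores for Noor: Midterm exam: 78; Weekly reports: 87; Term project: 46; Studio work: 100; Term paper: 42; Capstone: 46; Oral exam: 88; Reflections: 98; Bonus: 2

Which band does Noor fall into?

Merit

Weighted total:
  Midterm exam 78 × 0.14 = 10.92
  Weekly reports 87 × 0.2 = 17.4
  Term project 46 × 0.11 = 5.06
  Studio work 100 × 0.09 = 9
  Term paper 42 × 0.12 = 5.04
  Capstone 46 × 0.11 = 5.06
  Oral exam 88 × 0.15 = 13.2
  Reflections 98 × 0.08 = 7.84
Sum = 73.52
Bonus: 73.52 + 2 = 75.52
75.52 is ≥ 62.5 and < 83 → Merit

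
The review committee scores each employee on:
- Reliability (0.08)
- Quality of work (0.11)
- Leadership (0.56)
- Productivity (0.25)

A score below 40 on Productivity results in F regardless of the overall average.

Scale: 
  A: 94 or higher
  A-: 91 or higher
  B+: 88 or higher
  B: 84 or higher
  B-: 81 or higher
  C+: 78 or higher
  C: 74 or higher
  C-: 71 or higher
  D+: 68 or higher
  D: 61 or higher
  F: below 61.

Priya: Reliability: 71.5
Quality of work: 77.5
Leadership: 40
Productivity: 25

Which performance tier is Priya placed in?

F

Productivity score 25 < 40: minimum not met.
Weighted total:
  Reliability 71.5 × 0.08 = 5.72
  Quality of work 77.5 × 0.11 = 8.525
  Leadership 40 × 0.56 = 22.4
  Productivity 25 × 0.25 = 6.25
Sum = 42.895
Because the Productivity minimum was not met, the result is F.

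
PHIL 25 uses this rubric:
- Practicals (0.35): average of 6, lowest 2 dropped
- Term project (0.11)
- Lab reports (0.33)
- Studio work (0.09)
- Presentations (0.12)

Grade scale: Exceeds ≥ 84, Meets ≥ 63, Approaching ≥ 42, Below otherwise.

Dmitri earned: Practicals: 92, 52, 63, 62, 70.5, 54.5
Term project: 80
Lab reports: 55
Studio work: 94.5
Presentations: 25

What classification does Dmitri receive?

Practicals: drop 52, 54.5 → average of remaining 4 = 287.5/4 = 71.875
Weighted total:
  Practicals 71.875 × 0.35 = 25.15625
  Term project 80 × 0.11 = 8.8
  Lab reports 55 × 0.33 = 18.15
  Studio work 94.5 × 0.09 = 8.505
  Presentations 25 × 0.12 = 3
Sum = 63.61125
63.61125 is ≥ 63 and < 84 → Meets

Meets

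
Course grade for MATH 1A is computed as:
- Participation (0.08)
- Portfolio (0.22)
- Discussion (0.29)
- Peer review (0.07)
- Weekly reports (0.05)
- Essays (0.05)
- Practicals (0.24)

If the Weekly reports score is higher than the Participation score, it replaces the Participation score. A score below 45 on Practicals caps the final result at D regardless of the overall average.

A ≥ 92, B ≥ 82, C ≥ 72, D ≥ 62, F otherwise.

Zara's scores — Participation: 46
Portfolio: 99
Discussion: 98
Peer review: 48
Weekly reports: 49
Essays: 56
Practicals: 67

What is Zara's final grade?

C

Weekly reports (49) > Participation (46), so Participation counts as 49.
Practicals score 67 ≥ 45: minimum met.
Weighted total:
  Participation 49 × 0.08 = 3.92
  Portfolio 99 × 0.22 = 21.78
  Discussion 98 × 0.29 = 28.42
  Peer review 48 × 0.07 = 3.36
  Weekly reports 49 × 0.05 = 2.45
  Essays 56 × 0.05 = 2.8
  Practicals 67 × 0.24 = 16.08
Sum = 78.81
78.81 is ≥ 72 and < 82 → C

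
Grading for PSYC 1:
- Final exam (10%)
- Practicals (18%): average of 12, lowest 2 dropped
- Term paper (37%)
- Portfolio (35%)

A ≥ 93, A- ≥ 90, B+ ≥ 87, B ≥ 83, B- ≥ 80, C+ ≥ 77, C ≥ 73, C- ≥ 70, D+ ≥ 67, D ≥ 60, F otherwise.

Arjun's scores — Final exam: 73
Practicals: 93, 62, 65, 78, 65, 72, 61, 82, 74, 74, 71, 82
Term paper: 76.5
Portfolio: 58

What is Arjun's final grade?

Practicals: drop 61, 62 → average of remaining 10 = 756/10 = 75.6
Weighted total:
  Final exam 73 × 0.1 = 7.3
  Practicals 75.6 × 0.18 = 13.608
  Term paper 76.5 × 0.37 = 28.305
  Portfolio 58 × 0.35 = 20.3
Sum = 69.513
69.513 is ≥ 67 and < 70 → D+

D+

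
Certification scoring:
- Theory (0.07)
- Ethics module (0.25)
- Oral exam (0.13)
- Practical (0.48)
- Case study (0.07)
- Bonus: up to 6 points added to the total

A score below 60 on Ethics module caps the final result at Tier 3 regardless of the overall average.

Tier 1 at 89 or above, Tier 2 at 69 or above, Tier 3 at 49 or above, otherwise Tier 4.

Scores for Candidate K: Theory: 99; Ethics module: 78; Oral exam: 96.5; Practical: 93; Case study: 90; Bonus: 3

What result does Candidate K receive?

Ethics module score 78 ≥ 60: minimum met.
Weighted total:
  Theory 99 × 0.07 = 6.93
  Ethics module 78 × 0.25 = 19.5
  Oral exam 96.5 × 0.13 = 12.545
  Practical 93 × 0.48 = 44.64
  Case study 90 × 0.07 = 6.3
Sum = 89.915
Bonus: 89.915 + 3 = 92.915
92.915 ≥ 89 → Tier 1

Tier 1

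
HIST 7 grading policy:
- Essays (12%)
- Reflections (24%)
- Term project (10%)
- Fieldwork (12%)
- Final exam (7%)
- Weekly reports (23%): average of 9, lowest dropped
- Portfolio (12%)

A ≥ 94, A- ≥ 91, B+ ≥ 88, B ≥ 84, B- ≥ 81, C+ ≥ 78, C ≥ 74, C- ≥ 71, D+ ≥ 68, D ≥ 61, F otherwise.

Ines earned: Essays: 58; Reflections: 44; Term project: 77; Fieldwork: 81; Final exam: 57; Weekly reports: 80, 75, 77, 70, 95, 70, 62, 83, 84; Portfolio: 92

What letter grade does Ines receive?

Weekly reports: drop 62 → average of remaining 8 = 634/8 = 79.25
Weighted total:
  Essays 58 × 0.12 = 6.96
  Reflections 44 × 0.24 = 10.56
  Term project 77 × 0.1 = 7.7
  Fieldwork 81 × 0.12 = 9.72
  Final exam 57 × 0.07 = 3.99
  Weekly reports 79.25 × 0.23 = 18.2275
  Portfolio 92 × 0.12 = 11.04
Sum = 68.1975
68.1975 is ≥ 68 and < 71 → D+

D+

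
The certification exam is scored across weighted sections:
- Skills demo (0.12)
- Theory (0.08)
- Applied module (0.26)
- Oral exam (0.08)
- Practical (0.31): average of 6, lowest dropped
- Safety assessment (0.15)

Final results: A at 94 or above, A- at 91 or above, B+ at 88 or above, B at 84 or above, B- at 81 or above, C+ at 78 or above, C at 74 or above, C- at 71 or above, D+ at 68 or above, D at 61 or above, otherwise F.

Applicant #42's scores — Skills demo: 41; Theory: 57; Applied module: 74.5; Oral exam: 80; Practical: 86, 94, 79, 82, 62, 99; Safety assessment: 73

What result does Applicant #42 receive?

C-

Practical: drop 62 → average of remaining 5 = 440/5 = 88
Weighted total:
  Skills demo 41 × 0.12 = 4.92
  Theory 57 × 0.08 = 4.56
  Applied module 74.5 × 0.26 = 19.37
  Oral exam 80 × 0.08 = 6.4
  Practical 88 × 0.31 = 27.28
  Safety assessment 73 × 0.15 = 10.95
Sum = 73.48
73.48 is ≥ 71 and < 74 → C-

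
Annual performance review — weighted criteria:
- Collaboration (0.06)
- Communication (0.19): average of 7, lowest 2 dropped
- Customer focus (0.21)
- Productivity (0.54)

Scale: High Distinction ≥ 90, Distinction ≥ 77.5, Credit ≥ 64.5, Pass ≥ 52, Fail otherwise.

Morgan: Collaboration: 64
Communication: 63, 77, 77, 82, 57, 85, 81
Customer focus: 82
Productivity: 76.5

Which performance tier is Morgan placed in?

Distinction

Communication: drop 57, 63 → average of remaining 5 = 402/5 = 80.4
Weighted total:
  Collaboration 64 × 0.06 = 3.84
  Communication 80.4 × 0.19 = 15.276
  Customer focus 82 × 0.21 = 17.22
  Productivity 76.5 × 0.54 = 41.31
Sum = 77.646
77.646 is ≥ 77.5 and < 90 → Distinction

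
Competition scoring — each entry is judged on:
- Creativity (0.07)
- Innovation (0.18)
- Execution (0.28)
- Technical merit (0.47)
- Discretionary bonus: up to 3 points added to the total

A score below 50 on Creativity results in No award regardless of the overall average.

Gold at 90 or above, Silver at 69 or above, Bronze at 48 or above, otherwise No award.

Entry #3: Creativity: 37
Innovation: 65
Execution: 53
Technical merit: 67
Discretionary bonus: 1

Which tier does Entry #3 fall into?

Creativity score 37 < 50: minimum not met.
Weighted total:
  Creativity 37 × 0.07 = 2.59
  Innovation 65 × 0.18 = 11.7
  Execution 53 × 0.28 = 14.84
  Technical merit 67 × 0.47 = 31.49
Sum = 60.62
Discretionary bonus: 60.62 + 1 = 61.62
Because the Creativity minimum was not met, the result is No award.

No award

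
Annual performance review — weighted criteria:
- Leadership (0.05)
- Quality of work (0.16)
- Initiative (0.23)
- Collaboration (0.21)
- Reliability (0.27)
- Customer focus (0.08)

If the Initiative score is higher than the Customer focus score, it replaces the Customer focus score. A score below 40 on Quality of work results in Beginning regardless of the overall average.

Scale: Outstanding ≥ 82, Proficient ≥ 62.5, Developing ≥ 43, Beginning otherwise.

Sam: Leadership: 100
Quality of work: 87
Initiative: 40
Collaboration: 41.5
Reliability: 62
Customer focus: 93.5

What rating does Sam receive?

Developing

Initiative (40) ≤ Customer focus (93.5), so Customer focus stays at 93.5.
Quality of work score 87 ≥ 40: minimum met.
Weighted total:
  Leadership 100 × 0.05 = 5
  Quality of work 87 × 0.16 = 13.92
  Initiative 40 × 0.23 = 9.2
  Collaboration 41.5 × 0.21 = 8.715
  Reliability 62 × 0.27 = 16.74
  Customer focus 93.5 × 0.08 = 7.48
Sum = 61.055
61.055 is ≥ 43 and < 62.5 → Developing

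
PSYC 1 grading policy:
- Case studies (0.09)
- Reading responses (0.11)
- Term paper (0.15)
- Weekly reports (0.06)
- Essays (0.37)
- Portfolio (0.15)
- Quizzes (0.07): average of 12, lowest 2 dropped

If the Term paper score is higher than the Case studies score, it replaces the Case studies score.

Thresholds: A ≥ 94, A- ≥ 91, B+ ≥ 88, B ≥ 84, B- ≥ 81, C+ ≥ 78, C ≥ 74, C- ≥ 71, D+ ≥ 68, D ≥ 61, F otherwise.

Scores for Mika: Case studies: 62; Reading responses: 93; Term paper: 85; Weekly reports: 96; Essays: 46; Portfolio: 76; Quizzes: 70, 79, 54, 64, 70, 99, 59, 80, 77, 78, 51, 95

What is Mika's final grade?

Quizzes: drop 51, 54 → average of remaining 10 = 771/10 = 77.1
Term paper (85) > Case studies (62), so Case studies counts as 85.
Weighted total:
  Case studies 85 × 0.09 = 7.65
  Reading responses 93 × 0.11 = 10.23
  Term paper 85 × 0.15 = 12.75
  Weekly reports 96 × 0.06 = 5.76
  Essays 46 × 0.37 = 17.02
  Portfolio 76 × 0.15 = 11.4
  Quizzes 77.1 × 0.07 = 5.397
Sum = 70.207
70.207 is ≥ 68 and < 71 → D+

D+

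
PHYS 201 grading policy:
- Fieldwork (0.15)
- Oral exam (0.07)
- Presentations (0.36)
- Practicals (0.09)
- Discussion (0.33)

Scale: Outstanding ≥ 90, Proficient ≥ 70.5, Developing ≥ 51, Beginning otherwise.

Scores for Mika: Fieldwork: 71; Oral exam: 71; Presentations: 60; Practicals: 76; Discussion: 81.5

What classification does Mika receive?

Proficient

Weighted total:
  Fieldwork 71 × 0.15 = 10.65
  Oral exam 71 × 0.07 = 4.97
  Presentations 60 × 0.36 = 21.6
  Practicals 76 × 0.09 = 6.84
  Discussion 81.5 × 0.33 = 26.895
Sum = 70.955
70.955 is ≥ 70.5 and < 90 → Proficient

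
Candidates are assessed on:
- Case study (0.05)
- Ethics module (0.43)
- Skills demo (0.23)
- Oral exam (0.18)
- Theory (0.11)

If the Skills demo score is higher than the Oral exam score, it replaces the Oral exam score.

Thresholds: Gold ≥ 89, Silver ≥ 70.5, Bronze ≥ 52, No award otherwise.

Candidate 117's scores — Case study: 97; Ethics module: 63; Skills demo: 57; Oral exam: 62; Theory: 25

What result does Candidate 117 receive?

Skills demo (57) ≤ Oral exam (62), so Oral exam stays at 62.
Weighted total:
  Case study 97 × 0.05 = 4.85
  Ethics module 63 × 0.43 = 27.09
  Skills demo 57 × 0.23 = 13.11
  Oral exam 62 × 0.18 = 11.16
  Theory 25 × 0.11 = 2.75
Sum = 58.96
58.96 is ≥ 52 and < 70.5 → Bronze

Bronze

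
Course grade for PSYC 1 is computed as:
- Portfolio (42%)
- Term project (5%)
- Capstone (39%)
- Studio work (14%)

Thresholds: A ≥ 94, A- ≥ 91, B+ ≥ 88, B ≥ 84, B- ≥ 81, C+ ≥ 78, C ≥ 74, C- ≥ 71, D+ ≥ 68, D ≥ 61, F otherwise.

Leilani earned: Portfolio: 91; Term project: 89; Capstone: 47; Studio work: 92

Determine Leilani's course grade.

Weighted total:
  Portfolio 91 × 0.42 = 38.22
  Term project 89 × 0.05 = 4.45
  Capstone 47 × 0.39 = 18.33
  Studio work 92 × 0.14 = 12.88
Sum = 73.88
73.88 is ≥ 71 and < 74 → C-

C-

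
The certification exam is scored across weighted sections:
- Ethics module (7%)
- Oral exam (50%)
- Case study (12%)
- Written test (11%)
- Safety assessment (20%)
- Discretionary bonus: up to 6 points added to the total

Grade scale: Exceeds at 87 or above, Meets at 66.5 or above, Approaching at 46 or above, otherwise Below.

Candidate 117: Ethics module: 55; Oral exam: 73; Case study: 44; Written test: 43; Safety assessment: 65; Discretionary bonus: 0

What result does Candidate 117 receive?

Approaching

Weighted total:
  Ethics module 55 × 0.07 = 3.85
  Oral exam 73 × 0.5 = 36.5
  Case study 44 × 0.12 = 5.28
  Written test 43 × 0.11 = 4.73
  Safety assessment 65 × 0.2 = 13
Sum = 63.36
Discretionary bonus: 63.36 + 0 = 63.36
63.36 is ≥ 46 and < 66.5 → Approaching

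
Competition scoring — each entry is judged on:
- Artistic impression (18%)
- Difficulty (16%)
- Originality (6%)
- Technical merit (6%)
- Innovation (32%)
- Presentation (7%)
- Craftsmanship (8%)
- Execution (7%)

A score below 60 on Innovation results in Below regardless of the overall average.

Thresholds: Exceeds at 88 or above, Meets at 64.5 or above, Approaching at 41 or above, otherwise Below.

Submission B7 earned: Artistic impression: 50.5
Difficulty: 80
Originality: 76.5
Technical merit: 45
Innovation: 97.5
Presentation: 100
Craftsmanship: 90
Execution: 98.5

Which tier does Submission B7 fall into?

Meets

Innovation score 97.5 ≥ 60: minimum met.
Weighted total:
  Artistic impression 50.5 × 0.18 = 9.09
  Difficulty 80 × 0.16 = 12.8
  Originality 76.5 × 0.06 = 4.59
  Technical merit 45 × 0.06 = 2.7
  Innovation 97.5 × 0.32 = 31.2
  Presentation 100 × 0.07 = 7
  Craftsmanship 90 × 0.08 = 7.2
  Execution 98.5 × 0.07 = 6.895
Sum = 81.475
81.475 is ≥ 64.5 and < 88 → Meets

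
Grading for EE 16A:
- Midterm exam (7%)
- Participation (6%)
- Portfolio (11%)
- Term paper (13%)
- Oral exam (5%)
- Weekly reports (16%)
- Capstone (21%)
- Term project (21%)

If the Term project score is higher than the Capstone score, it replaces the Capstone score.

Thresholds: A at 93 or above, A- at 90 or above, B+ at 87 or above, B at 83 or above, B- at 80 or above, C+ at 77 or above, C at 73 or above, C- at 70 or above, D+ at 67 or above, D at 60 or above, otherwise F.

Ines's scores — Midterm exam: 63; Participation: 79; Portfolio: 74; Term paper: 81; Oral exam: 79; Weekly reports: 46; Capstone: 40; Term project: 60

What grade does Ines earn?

Term project (60) > Capstone (40), so Capstone counts as 60.
Weighted total:
  Midterm exam 63 × 0.07 = 4.41
  Participation 79 × 0.06 = 4.74
  Portfolio 74 × 0.11 = 8.14
  Term paper 81 × 0.13 = 10.53
  Oral exam 79 × 0.05 = 3.95
  Weekly reports 46 × 0.16 = 7.36
  Capstone 60 × 0.21 = 12.6
  Term project 60 × 0.21 = 12.6
Sum = 64.33
64.33 is ≥ 60 and < 67 → D

D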